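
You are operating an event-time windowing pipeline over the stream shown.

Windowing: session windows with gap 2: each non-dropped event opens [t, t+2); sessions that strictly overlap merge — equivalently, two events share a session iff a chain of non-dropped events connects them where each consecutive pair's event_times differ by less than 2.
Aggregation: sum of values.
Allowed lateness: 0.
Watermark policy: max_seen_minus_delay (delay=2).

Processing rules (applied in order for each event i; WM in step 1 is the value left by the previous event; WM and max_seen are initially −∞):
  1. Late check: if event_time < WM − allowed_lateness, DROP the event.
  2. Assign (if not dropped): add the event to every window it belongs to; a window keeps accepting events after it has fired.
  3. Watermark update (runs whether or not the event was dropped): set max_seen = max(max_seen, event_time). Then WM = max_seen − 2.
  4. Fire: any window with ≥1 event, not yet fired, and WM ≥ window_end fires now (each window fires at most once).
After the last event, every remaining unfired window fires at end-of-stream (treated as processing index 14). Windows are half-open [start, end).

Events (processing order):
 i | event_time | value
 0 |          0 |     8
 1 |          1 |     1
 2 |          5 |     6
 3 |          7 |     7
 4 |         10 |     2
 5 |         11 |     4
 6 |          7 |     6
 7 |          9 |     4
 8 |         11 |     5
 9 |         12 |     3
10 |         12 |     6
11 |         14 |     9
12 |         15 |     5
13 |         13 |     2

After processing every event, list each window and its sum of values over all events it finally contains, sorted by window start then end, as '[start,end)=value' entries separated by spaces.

[0,3)=9 [5,7)=6 [7,9)=7 [9,17)=40

i=0 t=0 v=8: → [0,2); WM=-2
i=1 t=1 v=1: → [0,3); WM=-1
i=2 t=5 v=6: → [5,7); WM=3
i=3 t=7 v=7: → [7,9); WM=5
i=4 t=10 v=2: → [10,12); WM=8
i=5 t=11 v=4: → [10,13); WM=9
i=6 t=7 v=6: DROP (t<9-0); WM=9
i=7 t=9 v=4: → [9,13); WM=9
i=8 t=11 v=5: → [9,13); WM=9
i=9 t=12 v=3: → [9,14); WM=10
i=10 t=12 v=6: → [9,14); WM=10
i=11 t=14 v=9: → [14,16); WM=12
i=12 t=15 v=5: → [14,17); WM=13
i=13 t=13 v=2: → [9,17); WM=13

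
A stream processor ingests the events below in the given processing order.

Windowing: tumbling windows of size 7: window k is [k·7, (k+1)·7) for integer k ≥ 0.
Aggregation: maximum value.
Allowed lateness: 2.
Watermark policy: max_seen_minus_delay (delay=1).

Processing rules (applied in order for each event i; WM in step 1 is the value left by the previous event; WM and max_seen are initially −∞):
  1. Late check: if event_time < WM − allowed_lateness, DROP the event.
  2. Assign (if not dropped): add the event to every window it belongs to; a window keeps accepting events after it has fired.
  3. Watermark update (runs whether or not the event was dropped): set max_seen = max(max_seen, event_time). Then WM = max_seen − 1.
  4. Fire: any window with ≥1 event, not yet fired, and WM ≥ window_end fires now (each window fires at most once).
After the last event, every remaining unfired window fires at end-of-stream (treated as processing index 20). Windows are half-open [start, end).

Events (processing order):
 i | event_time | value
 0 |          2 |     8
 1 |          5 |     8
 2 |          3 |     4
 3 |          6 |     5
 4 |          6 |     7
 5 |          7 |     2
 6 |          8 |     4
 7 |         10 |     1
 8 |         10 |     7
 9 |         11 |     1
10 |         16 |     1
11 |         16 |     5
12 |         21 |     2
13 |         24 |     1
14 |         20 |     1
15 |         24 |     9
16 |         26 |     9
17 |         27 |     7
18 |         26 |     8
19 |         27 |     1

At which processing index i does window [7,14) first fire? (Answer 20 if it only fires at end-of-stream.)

10

i=0 t=2 v=8: → [0,7); WM=1
i=1 t=5 v=8: → [0,7); WM=4
i=2 t=3 v=4: → [0,7); WM=4
i=3 t=6 v=5: → [0,7); WM=5
i=4 t=6 v=7: → [0,7); WM=5
i=5 t=7 v=2: → [7,14); WM=6
i=6 t=8 v=4: → [7,14); WM=7; [0,7) fires=8
i=7 t=10 v=1: → [7,14); WM=9
i=8 t=10 v=7: → [7,14); WM=9
i=9 t=11 v=1: → [7,14); WM=10
i=10 t=16 v=1: → [14,21); WM=15; [7,14) fires=7
i=11 t=16 v=5: → [14,21); WM=15
i=12 t=21 v=2: → [21,28); WM=20
i=13 t=24 v=1: → [21,28); WM=23; [14,21) fires=5
i=14 t=20 v=1: DROP (t<23-2); WM=23
i=15 t=24 v=9: → [21,28); WM=23
i=16 t=26 v=9: → [21,28); WM=25
i=17 t=27 v=7: → [21,28); WM=26
i=18 t=26 v=8: → [21,28); WM=26
i=19 t=27 v=1: → [21,28); WM=26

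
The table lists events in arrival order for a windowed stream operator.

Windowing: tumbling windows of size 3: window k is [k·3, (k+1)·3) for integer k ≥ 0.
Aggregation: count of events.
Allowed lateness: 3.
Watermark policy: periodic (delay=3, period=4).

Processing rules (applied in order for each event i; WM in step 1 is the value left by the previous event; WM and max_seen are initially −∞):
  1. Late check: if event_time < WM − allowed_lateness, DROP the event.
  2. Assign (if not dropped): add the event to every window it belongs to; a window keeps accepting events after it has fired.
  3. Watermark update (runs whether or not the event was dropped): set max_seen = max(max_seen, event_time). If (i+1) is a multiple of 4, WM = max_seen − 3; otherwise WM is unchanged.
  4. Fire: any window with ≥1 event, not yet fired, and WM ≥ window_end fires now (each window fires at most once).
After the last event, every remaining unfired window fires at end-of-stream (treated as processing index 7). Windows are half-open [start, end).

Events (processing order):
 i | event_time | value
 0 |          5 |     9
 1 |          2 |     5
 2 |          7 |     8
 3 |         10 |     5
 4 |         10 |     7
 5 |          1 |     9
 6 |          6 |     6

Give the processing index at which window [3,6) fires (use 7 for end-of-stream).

i=0 t=5 v=9: → [3,6); WM=−∞
i=1 t=2 v=5: → [0,3); WM=−∞
i=2 t=7 v=8: → [6,9); WM=−∞
i=3 t=10 v=5: → [9,12); WM=7; [0,3) fires=1 [3,6) fires=1
i=4 t=10 v=7: → [9,12); WM=7
i=5 t=1 v=9: DROP (t<7-3); WM=7
i=6 t=6 v=6: → [6,9); WM=7

3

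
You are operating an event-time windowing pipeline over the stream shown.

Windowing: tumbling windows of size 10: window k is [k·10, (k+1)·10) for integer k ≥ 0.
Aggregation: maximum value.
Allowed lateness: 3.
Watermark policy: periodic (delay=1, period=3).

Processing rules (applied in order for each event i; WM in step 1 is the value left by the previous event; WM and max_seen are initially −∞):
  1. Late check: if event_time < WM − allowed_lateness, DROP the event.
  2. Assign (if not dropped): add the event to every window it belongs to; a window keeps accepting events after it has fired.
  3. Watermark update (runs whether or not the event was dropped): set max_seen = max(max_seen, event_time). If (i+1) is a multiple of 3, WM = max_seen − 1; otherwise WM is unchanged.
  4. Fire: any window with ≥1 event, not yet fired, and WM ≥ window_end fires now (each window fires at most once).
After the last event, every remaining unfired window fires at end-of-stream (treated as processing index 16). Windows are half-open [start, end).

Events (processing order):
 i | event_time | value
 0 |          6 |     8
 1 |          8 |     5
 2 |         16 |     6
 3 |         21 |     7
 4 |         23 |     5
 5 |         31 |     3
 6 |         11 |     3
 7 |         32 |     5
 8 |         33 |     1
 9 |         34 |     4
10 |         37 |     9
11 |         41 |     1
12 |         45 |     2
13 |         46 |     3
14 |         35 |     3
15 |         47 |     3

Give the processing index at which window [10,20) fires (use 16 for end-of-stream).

5

i=0 t=6 v=8: → [0,10); WM=−∞
i=1 t=8 v=5: → [0,10); WM=−∞
i=2 t=16 v=6: → [10,20); WM=15; [0,10) fires=8
i=3 t=21 v=7: → [20,30); WM=15
i=4 t=23 v=5: → [20,30); WM=15
i=5 t=31 v=3: → [30,40); WM=30; [10,20) fires=6 [20,30) fires=7
i=6 t=11 v=3: DROP (t<30-3); WM=30
i=7 t=32 v=5: → [30,40); WM=30
i=8 t=33 v=1: → [30,40); WM=32
i=9 t=34 v=4: → [30,40); WM=32
i=10 t=37 v=9: → [30,40); WM=32
i=11 t=41 v=1: → [40,50); WM=40; [30,40) fires=9
i=12 t=45 v=2: → [40,50); WM=40
i=13 t=46 v=3: → [40,50); WM=40
i=14 t=35 v=3: DROP (t<40-3); WM=45
i=15 t=47 v=3: → [40,50); WM=45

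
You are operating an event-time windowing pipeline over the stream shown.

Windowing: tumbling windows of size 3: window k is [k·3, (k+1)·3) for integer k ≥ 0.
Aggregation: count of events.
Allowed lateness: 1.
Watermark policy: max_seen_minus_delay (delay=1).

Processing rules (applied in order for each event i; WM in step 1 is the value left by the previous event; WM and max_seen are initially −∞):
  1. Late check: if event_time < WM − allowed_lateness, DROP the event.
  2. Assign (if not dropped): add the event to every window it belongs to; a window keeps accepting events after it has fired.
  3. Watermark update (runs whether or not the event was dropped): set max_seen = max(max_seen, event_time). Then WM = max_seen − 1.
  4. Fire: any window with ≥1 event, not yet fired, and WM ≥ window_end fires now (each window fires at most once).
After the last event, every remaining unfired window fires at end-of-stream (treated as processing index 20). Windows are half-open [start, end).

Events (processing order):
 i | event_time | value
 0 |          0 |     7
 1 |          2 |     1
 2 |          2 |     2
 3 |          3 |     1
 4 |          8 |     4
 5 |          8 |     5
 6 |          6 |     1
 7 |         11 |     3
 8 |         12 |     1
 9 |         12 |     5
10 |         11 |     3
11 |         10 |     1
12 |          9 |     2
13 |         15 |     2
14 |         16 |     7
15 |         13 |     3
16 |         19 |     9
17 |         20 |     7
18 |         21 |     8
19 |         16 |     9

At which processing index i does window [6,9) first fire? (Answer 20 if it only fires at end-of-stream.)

7

i=0 t=0 v=7: → [0,3); WM=-1
i=1 t=2 v=1: → [0,3); WM=1
i=2 t=2 v=2: → [0,3); WM=1
i=3 t=3 v=1: → [3,6); WM=2
i=4 t=8 v=4: → [6,9); WM=7; [0,3) fires=3 [3,6) fires=1
i=5 t=8 v=5: → [6,9); WM=7
i=6 t=6 v=1: → [6,9); WM=7
i=7 t=11 v=3: → [9,12); WM=10; [6,9) fires=3
i=8 t=12 v=1: → [12,15); WM=11
i=9 t=12 v=5: → [12,15); WM=11
i=10 t=11 v=3: → [9,12); WM=11
i=11 t=10 v=1: → [9,12); WM=11
i=12 t=9 v=2: DROP (t<11-1); WM=11
i=13 t=15 v=2: → [15,18); WM=14; [9,12) fires=3
i=14 t=16 v=7: → [15,18); WM=15; [12,15) fires=2
i=15 t=13 v=3: DROP (t<15-1); WM=15
i=16 t=19 v=9: → [18,21); WM=18; [15,18) fires=2
i=17 t=20 v=7: → [18,21); WM=19
i=18 t=21 v=8: → [21,24); WM=20
i=19 t=16 v=9: DROP (t<20-1); WM=20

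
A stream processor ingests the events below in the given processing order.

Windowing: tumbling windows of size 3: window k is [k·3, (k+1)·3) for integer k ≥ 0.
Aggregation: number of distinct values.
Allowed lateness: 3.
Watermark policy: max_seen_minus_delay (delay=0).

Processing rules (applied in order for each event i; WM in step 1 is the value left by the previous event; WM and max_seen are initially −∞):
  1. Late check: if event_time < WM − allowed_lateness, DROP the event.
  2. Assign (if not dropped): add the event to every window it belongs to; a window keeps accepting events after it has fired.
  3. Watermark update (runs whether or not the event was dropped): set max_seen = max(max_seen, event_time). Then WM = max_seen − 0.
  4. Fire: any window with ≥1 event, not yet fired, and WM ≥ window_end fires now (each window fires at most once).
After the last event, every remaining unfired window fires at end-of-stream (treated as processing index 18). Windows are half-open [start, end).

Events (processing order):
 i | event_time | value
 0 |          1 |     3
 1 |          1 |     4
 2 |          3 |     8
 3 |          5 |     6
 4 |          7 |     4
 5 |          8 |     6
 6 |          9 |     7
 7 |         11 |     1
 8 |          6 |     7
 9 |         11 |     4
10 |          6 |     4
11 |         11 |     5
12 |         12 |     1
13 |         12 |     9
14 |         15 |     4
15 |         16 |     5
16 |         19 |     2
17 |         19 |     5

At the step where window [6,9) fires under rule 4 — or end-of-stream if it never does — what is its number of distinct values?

i=0 t=1 v=3: → [0,3); WM=1
i=1 t=1 v=4: → [0,3); WM=1
i=2 t=3 v=8: → [3,6); WM=3; [0,3) fires=2
i=3 t=5 v=6: → [3,6); WM=5
i=4 t=7 v=4: → [6,9); WM=7; [3,6) fires=2
i=5 t=8 v=6: → [6,9); WM=8
i=6 t=9 v=7: → [9,12); WM=9; [6,9) fires=2
i=7 t=11 v=1: → [9,12); WM=11
i=8 t=6 v=7: DROP (t<11-3); WM=11
i=9 t=11 v=4: → [9,12); WM=11
i=10 t=6 v=4: DROP (t<11-3); WM=11
i=11 t=11 v=5: → [9,12); WM=11
i=12 t=12 v=1: → [12,15); WM=12; [9,12) fires=4
i=13 t=12 v=9: → [12,15); WM=12
i=14 t=15 v=4: → [15,18); WM=15; [12,15) fires=2
i=15 t=16 v=5: → [15,18); WM=16
i=16 t=19 v=2: → [18,21); WM=19; [15,18) fires=2
i=17 t=19 v=5: → [18,21); WM=19

2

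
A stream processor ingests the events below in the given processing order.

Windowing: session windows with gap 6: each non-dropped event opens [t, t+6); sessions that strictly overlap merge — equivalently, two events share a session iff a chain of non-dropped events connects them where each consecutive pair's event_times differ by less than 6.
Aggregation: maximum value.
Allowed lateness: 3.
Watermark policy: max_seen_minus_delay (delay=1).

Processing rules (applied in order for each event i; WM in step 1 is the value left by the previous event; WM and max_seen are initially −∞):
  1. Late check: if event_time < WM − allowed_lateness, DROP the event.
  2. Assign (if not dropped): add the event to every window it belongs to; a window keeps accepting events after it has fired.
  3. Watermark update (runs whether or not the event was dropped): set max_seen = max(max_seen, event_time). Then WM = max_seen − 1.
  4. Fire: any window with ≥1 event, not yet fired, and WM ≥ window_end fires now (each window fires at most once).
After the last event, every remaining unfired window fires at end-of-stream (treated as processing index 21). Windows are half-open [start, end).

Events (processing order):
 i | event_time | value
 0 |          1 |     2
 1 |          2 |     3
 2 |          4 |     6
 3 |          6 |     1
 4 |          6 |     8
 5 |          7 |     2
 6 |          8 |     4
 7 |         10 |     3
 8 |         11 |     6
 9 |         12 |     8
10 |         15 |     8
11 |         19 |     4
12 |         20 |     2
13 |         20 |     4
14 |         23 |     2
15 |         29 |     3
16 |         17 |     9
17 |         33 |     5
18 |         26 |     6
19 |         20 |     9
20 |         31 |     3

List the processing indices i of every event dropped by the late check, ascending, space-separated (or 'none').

16 18 19

i=0 t=1 v=2: → [1,7); WM=0
i=1 t=2 v=3: → [1,8); WM=1
i=2 t=4 v=6: → [1,10); WM=3
i=3 t=6 v=1: → [1,12); WM=5
i=4 t=6 v=8: → [1,12); WM=5
i=5 t=7 v=2: → [1,13); WM=6
i=6 t=8 v=4: → [1,14); WM=7
i=7 t=10 v=3: → [1,16); WM=9
i=8 t=11 v=6: → [1,17); WM=10
i=9 t=12 v=8: → [1,18); WM=11
i=10 t=15 v=8: → [1,21); WM=14
i=11 t=19 v=4: → [1,25); WM=18
i=12 t=20 v=2: → [1,26); WM=19
i=13 t=20 v=4: → [1,26); WM=19
i=14 t=23 v=2: → [1,29); WM=22
i=15 t=29 v=3: → [29,35); WM=28
i=16 t=17 v=9: DROP (t<28-3); WM=28
i=17 t=33 v=5: → [29,39); WM=32
i=18 t=26 v=6: DROP (t<32-3); WM=32
i=19 t=20 v=9: DROP (t<32-3); WM=32
i=20 t=31 v=3: → [29,39); WM=32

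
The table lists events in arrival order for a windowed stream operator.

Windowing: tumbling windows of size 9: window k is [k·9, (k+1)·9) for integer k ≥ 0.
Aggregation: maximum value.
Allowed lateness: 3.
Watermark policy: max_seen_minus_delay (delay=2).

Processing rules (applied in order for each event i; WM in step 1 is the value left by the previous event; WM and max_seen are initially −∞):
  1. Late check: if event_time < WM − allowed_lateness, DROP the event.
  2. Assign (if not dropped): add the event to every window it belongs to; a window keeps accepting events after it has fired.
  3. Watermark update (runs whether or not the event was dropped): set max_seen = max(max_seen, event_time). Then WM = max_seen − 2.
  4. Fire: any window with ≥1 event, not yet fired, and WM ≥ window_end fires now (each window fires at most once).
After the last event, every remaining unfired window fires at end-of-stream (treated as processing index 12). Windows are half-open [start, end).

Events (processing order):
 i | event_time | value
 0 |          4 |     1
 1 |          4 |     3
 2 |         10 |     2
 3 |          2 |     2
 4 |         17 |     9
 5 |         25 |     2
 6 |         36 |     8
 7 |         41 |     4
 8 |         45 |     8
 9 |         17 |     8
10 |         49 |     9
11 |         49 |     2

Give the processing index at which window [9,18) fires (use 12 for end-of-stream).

i=0 t=4 v=1: → [0,9); WM=2
i=1 t=4 v=3: → [0,9); WM=2
i=2 t=10 v=2: → [9,18); WM=8
i=3 t=2 v=2: DROP (t<8-3); WM=8
i=4 t=17 v=9: → [9,18); WM=15; [0,9) fires=3
i=5 t=25 v=2: → [18,27); WM=23; [9,18) fires=9
i=6 t=36 v=8: → [36,45); WM=34; [18,27) fires=2
i=7 t=41 v=4: → [36,45); WM=39
i=8 t=45 v=8: → [45,54); WM=43
i=9 t=17 v=8: DROP (t<43-3); WM=43
i=10 t=49 v=9: → [45,54); WM=47; [36,45) fires=8
i=11 t=49 v=2: → [45,54); WM=47

5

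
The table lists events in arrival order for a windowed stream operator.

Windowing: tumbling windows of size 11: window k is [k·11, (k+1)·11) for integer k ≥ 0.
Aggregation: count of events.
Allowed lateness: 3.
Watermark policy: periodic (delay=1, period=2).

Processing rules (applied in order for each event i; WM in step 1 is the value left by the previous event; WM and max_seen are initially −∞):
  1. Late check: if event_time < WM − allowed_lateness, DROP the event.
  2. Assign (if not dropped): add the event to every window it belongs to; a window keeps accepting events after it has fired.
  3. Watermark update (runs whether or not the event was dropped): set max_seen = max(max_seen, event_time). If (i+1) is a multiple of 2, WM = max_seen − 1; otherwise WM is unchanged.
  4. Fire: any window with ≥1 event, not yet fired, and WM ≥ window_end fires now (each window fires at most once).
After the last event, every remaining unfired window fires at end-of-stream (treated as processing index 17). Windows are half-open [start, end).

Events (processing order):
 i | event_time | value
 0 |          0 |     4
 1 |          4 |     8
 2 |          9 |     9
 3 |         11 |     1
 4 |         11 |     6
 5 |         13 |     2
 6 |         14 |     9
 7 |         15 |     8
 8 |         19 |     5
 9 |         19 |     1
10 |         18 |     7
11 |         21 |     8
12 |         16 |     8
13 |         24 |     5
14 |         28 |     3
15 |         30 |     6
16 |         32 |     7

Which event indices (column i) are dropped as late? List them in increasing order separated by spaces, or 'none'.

i=0 t=0 v=4: → [0,11); WM=−∞
i=1 t=4 v=8: → [0,11); WM=3
i=2 t=9 v=9: → [0,11); WM=3
i=3 t=11 v=1: → [11,22); WM=10
i=4 t=11 v=6: → [11,22); WM=10
i=5 t=13 v=2: → [11,22); WM=12; [0,11) fires=3
i=6 t=14 v=9: → [11,22); WM=12
i=7 t=15 v=8: → [11,22); WM=14
i=8 t=19 v=5: → [11,22); WM=14
i=9 t=19 v=1: → [11,22); WM=18
i=10 t=18 v=7: → [11,22); WM=18
i=11 t=21 v=8: → [11,22); WM=20
i=12 t=16 v=8: DROP (t<20-3); WM=20
i=13 t=24 v=5: → [22,33); WM=23; [11,22) fires=9
i=14 t=28 v=3: → [22,33); WM=23
i=15 t=30 v=6: → [22,33); WM=29
i=16 t=32 v=7: → [22,33); WM=29

12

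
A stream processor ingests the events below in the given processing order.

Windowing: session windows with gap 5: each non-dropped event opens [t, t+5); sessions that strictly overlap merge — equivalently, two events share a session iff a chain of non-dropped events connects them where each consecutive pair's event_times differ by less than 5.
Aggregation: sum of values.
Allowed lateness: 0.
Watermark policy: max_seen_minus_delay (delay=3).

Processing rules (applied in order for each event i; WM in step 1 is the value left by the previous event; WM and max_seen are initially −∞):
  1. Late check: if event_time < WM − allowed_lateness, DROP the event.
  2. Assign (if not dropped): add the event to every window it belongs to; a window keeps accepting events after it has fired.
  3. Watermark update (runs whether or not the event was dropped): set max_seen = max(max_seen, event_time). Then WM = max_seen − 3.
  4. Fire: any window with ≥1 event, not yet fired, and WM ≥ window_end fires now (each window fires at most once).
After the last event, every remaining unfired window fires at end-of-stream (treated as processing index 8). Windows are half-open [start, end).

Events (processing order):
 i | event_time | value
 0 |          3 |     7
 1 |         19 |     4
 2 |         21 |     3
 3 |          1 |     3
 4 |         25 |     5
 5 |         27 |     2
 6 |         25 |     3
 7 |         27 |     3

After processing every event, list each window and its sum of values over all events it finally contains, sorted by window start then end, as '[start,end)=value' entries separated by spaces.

[3,8)=7 [19,32)=20

i=0 t=3 v=7: → [3,8); WM=0
i=1 t=19 v=4: → [19,24); WM=16
i=2 t=21 v=3: → [19,26); WM=18
i=3 t=1 v=3: DROP (t<18-0); WM=18
i=4 t=25 v=5: → [19,30); WM=22
i=5 t=27 v=2: → [19,32); WM=24
i=6 t=25 v=3: → [19,32); WM=24
i=7 t=27 v=3: → [19,32); WM=24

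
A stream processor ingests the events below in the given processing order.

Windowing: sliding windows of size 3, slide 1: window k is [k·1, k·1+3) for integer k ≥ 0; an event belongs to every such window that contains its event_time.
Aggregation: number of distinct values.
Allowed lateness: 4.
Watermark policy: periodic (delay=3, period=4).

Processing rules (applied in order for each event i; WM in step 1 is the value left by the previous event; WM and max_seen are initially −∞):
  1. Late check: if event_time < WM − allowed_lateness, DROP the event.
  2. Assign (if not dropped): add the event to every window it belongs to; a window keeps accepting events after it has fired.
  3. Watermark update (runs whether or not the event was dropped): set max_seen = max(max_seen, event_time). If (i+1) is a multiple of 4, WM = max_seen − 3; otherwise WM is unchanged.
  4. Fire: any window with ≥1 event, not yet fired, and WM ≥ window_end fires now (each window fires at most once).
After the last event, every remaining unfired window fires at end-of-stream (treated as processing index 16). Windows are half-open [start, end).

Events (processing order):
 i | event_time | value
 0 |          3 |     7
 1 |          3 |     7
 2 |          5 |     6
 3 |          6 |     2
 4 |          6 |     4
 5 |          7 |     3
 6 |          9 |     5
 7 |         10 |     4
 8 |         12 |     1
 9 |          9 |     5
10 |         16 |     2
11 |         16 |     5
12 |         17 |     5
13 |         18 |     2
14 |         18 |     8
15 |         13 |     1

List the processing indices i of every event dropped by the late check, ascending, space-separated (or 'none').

none

i=0 t=3 v=7: → [3,6),[2,5),[1,4); WM=−∞
i=1 t=3 v=7: → [3,6),[2,5),[1,4); WM=−∞
i=2 t=5 v=6: → [5,8),[4,7),[3,6); WM=−∞
i=3 t=6 v=2: → [6,9),[5,8),[4,7); WM=3
i=4 t=6 v=4: → [6,9),[5,8),[4,7); WM=3
i=5 t=7 v=3: → [7,10),[6,9),[5,8); WM=3
i=6 t=9 v=5: → [9,12),[8,11),[7,10); WM=3
i=7 t=10 v=4: → [10,13),[9,12),[8,11); WM=7; [1,4) fires=1 [2,5) fires=1 [3,6) fires=2 [4,7) fires=3
i=8 t=12 v=1: → [12,15),[11,14),[10,13); WM=7
i=9 t=9 v=5: → [9,12),[8,11),[7,10); WM=7
i=10 t=16 v=2: → [16,19),[15,18),[14,17); WM=7
i=11 t=16 v=5: → [16,19),[15,18),[14,17); WM=13; [5,8) fires=4 [6,9) fires=3 [7,10) fires=2 [8,11) fires=2 [9,12) fires=2 [10,13) fires=2
i=12 t=17 v=5: → [17,20),[16,19),[15,18); WM=13
i=13 t=18 v=2: → [18,21),[17,20),[16,19); WM=13
i=14 t=18 v=8: → [18,21),[17,20),[16,19); WM=13
i=15 t=13 v=1: → [13,16),[12,15),[11,14); WM=15; [11,14) fires=1 [12,15) fires=1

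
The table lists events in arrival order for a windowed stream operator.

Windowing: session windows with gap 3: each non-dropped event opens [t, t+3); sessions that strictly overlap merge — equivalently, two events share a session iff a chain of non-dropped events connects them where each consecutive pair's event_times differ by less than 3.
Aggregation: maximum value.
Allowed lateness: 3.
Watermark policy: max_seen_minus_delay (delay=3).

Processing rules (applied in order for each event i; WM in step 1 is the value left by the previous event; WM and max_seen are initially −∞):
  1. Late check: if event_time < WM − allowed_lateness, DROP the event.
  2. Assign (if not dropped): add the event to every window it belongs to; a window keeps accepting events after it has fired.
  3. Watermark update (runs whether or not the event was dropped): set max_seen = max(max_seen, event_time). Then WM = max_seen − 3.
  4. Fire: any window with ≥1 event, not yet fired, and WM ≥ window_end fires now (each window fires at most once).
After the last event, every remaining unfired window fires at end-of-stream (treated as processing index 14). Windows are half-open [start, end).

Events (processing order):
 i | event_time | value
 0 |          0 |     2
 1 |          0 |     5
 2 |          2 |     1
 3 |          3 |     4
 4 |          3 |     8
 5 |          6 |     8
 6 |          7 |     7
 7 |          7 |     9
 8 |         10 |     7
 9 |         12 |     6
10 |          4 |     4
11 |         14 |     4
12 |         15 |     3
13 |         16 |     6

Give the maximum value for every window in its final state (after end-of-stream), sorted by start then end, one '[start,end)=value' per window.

i=0 t=0 v=2: → [0,3); WM=-3
i=1 t=0 v=5: → [0,3); WM=-3
i=2 t=2 v=1: → [0,5); WM=-1
i=3 t=3 v=4: → [0,6); WM=0
i=4 t=3 v=8: → [0,6); WM=0
i=5 t=6 v=8: → [6,9); WM=3
i=6 t=7 v=7: → [6,10); WM=4
i=7 t=7 v=9: → [6,10); WM=4
i=8 t=10 v=7: → [10,13); WM=7
i=9 t=12 v=6: → [10,15); WM=9
i=10 t=4 v=4: DROP (t<9-3); WM=9
i=11 t=14 v=4: → [10,17); WM=11
i=12 t=15 v=3: → [10,18); WM=12
i=13 t=16 v=6: → [10,19); WM=13

[0,6)=8 [6,10)=9 [10,19)=7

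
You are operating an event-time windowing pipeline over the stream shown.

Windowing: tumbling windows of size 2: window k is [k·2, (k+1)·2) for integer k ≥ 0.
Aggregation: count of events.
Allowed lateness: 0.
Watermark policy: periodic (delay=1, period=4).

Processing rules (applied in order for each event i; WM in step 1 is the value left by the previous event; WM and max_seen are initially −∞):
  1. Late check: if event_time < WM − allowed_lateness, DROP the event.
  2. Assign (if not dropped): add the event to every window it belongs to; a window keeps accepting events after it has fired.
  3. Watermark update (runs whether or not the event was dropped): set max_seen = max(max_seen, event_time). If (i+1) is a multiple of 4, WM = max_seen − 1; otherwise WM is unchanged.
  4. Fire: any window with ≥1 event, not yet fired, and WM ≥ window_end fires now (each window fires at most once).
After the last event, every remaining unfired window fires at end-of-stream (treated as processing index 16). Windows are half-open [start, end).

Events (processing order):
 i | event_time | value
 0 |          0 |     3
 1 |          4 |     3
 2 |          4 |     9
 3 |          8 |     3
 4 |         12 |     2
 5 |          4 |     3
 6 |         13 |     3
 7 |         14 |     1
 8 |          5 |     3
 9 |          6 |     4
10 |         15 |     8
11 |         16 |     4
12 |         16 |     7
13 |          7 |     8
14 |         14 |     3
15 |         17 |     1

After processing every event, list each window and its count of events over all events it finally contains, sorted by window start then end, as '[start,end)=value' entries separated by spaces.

i=0 t=0 v=3: → [0,2); WM=−∞
i=1 t=4 v=3: → [4,6); WM=−∞
i=2 t=4 v=9: → [4,6); WM=−∞
i=3 t=8 v=3: → [8,10); WM=7; [0,2) fires=1 [4,6) fires=2
i=4 t=12 v=2: → [12,14); WM=7
i=5 t=4 v=3: DROP (t<7-0); WM=7
i=6 t=13 v=3: → [12,14); WM=7
i=7 t=14 v=1: → [14,16); WM=13; [8,10) fires=1
i=8 t=5 v=3: DROP (t<13-0); WM=13
i=9 t=6 v=4: DROP (t<13-0); WM=13
i=10 t=15 v=8: → [14,16); WM=13
i=11 t=16 v=4: → [16,18); WM=15; [12,14) fires=2
i=12 t=16 v=7: → [16,18); WM=15
i=13 t=7 v=8: DROP (t<15-0); WM=15
i=14 t=14 v=3: DROP (t<15-0); WM=15
i=15 t=17 v=1: → [16,18); WM=16; [14,16) fires=2

[0,2)=1 [4,6)=2 [8,10)=1 [12,14)=2 [14,16)=2 [16,18)=3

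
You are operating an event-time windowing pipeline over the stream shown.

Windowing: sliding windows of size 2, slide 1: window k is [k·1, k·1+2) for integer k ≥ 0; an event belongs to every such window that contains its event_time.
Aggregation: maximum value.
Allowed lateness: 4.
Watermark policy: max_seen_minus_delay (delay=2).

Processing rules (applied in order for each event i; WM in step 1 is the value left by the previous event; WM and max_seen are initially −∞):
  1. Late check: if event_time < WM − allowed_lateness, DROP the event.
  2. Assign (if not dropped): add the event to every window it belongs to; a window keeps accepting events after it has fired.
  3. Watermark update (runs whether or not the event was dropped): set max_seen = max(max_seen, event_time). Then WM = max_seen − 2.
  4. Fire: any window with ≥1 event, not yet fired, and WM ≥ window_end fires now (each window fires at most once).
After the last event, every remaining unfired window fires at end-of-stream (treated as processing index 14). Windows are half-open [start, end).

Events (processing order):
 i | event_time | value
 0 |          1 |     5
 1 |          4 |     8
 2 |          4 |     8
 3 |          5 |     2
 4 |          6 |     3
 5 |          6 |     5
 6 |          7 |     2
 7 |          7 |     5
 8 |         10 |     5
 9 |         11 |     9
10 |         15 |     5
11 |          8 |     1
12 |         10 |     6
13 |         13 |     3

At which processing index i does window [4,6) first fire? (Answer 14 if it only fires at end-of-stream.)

8

i=0 t=1 v=5: → [1,3),[0,2); WM=-1
i=1 t=4 v=8: → [4,6),[3,5); WM=2; [0,2) fires=5
i=2 t=4 v=8: → [4,6),[3,5); WM=2
i=3 t=5 v=2: → [5,7),[4,6); WM=3; [1,3) fires=5
i=4 t=6 v=3: → [6,8),[5,7); WM=4
i=5 t=6 v=5: → [6,8),[5,7); WM=4
i=6 t=7 v=2: → [7,9),[6,8); WM=5; [3,5) fires=8
i=7 t=7 v=5: → [7,9),[6,8); WM=5
i=8 t=10 v=5: → [10,12),[9,11); WM=8; [4,6) fires=8 [5,7) fires=5 [6,8) fires=5
i=9 t=11 v=9: → [11,13),[10,12); WM=9; [7,9) fires=5
i=10 t=15 v=5: → [15,17),[14,16); WM=13; [9,11) fires=5 [10,12) fires=9 [11,13) fires=9
i=11 t=8 v=1: DROP (t<13-4); WM=13
i=12 t=10 v=6: → [10,12),[9,11); WM=13
i=13 t=13 v=3: → [13,15),[12,14); WM=13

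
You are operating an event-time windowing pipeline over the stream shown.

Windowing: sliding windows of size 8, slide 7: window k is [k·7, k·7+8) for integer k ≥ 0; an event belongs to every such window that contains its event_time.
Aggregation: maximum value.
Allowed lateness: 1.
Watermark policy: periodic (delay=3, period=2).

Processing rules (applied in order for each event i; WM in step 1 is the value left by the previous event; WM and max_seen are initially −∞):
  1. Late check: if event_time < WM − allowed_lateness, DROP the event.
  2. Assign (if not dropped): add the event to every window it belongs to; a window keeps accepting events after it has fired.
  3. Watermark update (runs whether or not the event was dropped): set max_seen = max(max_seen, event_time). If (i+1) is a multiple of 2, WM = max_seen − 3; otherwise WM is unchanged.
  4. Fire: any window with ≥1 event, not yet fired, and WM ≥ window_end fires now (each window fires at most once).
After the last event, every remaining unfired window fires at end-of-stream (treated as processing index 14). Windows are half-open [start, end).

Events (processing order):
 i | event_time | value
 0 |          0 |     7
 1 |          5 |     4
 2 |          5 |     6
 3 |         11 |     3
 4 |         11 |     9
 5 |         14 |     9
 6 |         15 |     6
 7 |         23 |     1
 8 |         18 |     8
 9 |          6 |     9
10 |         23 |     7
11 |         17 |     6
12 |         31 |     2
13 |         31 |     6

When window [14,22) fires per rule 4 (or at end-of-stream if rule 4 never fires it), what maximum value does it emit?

i=0 t=0 v=7: → [0,8); WM=−∞
i=1 t=5 v=4: → [0,8); WM=2
i=2 t=5 v=6: → [0,8); WM=2
i=3 t=11 v=3: → [7,15); WM=8; [0,8) fires=7
i=4 t=11 v=9: → [7,15); WM=8
i=5 t=14 v=9: → [14,22),[7,15); WM=11
i=6 t=15 v=6: → [14,22); WM=11
i=7 t=23 v=1: → [21,29); WM=20; [7,15) fires=9
i=8 t=18 v=8: DROP (t<20-1); WM=20
i=9 t=6 v=9: DROP (t<20-1); WM=20
i=10 t=23 v=7: → [21,29); WM=20
i=11 t=17 v=6: DROP (t<20-1); WM=20
i=12 t=31 v=2: → [28,36); WM=20
i=13 t=31 v=6: → [28,36); WM=28; [14,22) fires=9

9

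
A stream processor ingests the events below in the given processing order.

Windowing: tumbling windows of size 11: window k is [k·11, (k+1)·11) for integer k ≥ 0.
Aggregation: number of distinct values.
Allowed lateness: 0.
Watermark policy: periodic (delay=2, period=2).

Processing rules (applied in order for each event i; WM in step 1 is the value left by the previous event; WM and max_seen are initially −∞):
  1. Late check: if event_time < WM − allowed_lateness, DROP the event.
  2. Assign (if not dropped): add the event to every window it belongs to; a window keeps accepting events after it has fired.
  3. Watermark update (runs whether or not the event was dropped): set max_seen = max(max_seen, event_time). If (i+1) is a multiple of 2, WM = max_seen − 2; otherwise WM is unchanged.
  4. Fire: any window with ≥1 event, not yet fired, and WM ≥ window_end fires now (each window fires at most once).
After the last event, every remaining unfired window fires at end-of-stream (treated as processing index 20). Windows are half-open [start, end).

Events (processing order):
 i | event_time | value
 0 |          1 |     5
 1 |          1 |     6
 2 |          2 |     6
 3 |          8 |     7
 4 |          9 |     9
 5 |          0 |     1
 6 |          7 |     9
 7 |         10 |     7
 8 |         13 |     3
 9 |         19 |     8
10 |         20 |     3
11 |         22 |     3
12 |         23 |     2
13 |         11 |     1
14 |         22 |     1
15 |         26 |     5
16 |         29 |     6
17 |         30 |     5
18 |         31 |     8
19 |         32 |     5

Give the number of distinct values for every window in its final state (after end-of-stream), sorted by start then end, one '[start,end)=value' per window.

[0,11)=4 [11,22)=2 [22,33)=6

i=0 t=1 v=5: → [0,11); WM=−∞
i=1 t=1 v=6: → [0,11); WM=-1
i=2 t=2 v=6: → [0,11); WM=-1
i=3 t=8 v=7: → [0,11); WM=6
i=4 t=9 v=9: → [0,11); WM=6
i=5 t=0 v=1: DROP (t<6-0); WM=7
i=6 t=7 v=9: → [0,11); WM=7
i=7 t=10 v=7: → [0,11); WM=8
i=8 t=13 v=3: → [11,22); WM=8
i=9 t=19 v=8: → [11,22); WM=17; [0,11) fires=4
i=10 t=20 v=3: → [11,22); WM=17
i=11 t=22 v=3: → [22,33); WM=20
i=12 t=23 v=2: → [22,33); WM=20
i=13 t=11 v=1: DROP (t<20-0); WM=21
i=14 t=22 v=1: → [22,33); WM=21
i=15 t=26 v=5: → [22,33); WM=24; [11,22) fires=2
i=16 t=29 v=6: → [22,33); WM=24
i=17 t=30 v=5: → [22,33); WM=28
i=18 t=31 v=8: → [22,33); WM=28
i=19 t=32 v=5: → [22,33); WM=30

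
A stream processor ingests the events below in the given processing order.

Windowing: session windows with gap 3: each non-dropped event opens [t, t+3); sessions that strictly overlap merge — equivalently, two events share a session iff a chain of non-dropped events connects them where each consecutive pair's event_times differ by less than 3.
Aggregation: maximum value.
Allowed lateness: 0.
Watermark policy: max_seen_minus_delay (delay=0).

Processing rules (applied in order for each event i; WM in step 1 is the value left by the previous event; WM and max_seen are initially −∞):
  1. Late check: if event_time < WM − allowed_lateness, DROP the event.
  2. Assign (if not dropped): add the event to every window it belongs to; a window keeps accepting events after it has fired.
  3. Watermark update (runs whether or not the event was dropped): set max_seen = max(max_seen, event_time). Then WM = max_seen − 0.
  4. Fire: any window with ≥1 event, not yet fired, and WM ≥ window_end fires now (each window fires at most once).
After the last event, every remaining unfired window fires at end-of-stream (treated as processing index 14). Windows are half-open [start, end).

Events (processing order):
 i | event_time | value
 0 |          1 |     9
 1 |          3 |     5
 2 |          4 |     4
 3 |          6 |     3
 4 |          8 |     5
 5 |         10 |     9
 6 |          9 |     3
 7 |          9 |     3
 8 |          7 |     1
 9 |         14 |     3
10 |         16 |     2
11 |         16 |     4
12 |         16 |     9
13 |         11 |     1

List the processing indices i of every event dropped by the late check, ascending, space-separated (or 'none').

6 7 8 13

i=0 t=1 v=9: → [1,4); WM=1
i=1 t=3 v=5: → [1,6); WM=3
i=2 t=4 v=4: → [1,7); WM=4
i=3 t=6 v=3: → [1,9); WM=6
i=4 t=8 v=5: → [1,11); WM=8
i=5 t=10 v=9: → [1,13); WM=10
i=6 t=9 v=3: DROP (t<10-0); WM=10
i=7 t=9 v=3: DROP (t<10-0); WM=10
i=8 t=7 v=1: DROP (t<10-0); WM=10
i=9 t=14 v=3: → [14,17); WM=14
i=10 t=16 v=2: → [14,19); WM=16
i=11 t=16 v=4: → [14,19); WM=16
i=12 t=16 v=9: → [14,19); WM=16
i=13 t=11 v=1: DROP (t<16-0); WM=16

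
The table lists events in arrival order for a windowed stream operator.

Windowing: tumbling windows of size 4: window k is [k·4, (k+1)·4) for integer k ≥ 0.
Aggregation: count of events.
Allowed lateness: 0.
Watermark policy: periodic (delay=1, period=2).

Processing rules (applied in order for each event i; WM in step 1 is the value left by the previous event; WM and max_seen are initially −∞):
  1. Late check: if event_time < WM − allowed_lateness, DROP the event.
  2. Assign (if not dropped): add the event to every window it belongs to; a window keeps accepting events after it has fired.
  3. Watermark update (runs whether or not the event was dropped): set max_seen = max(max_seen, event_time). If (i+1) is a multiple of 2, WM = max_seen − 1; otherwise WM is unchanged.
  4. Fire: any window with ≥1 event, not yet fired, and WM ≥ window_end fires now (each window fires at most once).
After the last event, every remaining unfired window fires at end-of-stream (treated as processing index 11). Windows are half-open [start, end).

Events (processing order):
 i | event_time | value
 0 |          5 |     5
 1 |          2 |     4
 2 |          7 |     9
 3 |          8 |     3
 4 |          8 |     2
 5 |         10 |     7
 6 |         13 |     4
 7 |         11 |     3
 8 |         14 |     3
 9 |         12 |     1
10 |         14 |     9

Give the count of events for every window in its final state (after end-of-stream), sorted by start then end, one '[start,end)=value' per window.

i=0 t=5 v=5: → [4,8); WM=−∞
i=1 t=2 v=4: → [0,4); WM=4; [0,4) fires=1
i=2 t=7 v=9: → [4,8); WM=4
i=3 t=8 v=3: → [8,12); WM=7
i=4 t=8 v=2: → [8,12); WM=7
i=5 t=10 v=7: → [8,12); WM=9; [4,8) fires=2
i=6 t=13 v=4: → [12,16); WM=9
i=7 t=11 v=3: → [8,12); WM=12; [8,12) fires=4
i=8 t=14 v=3: → [12,16); WM=12
i=9 t=12 v=1: → [12,16); WM=13
i=10 t=14 v=9: → [12,16); WM=13

[0,4)=1 [4,8)=2 [8,12)=4 [12,16)=4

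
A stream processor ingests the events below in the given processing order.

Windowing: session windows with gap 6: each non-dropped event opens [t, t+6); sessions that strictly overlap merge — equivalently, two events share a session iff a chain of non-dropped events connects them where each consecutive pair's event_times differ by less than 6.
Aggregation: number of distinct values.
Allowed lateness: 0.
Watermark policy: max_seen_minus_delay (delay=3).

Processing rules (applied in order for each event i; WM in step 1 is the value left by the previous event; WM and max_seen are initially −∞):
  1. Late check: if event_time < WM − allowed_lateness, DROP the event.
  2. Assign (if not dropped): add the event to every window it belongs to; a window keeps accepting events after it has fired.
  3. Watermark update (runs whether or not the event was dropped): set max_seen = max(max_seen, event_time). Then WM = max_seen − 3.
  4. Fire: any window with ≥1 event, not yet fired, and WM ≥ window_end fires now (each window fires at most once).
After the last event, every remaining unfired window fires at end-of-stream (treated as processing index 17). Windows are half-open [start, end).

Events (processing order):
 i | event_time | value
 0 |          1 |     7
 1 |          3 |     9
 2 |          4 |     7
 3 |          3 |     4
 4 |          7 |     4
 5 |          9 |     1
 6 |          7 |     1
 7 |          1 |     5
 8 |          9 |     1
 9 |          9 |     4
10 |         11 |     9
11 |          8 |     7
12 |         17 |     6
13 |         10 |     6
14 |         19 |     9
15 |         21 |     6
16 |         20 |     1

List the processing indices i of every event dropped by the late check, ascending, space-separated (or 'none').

7 13

i=0 t=1 v=7: → [1,7); WM=-2
i=1 t=3 v=9: → [1,9); WM=0
i=2 t=4 v=7: → [1,10); WM=1
i=3 t=3 v=4: → [1,10); WM=1
i=4 t=7 v=4: → [1,13); WM=4
i=5 t=9 v=1: → [1,15); WM=6
i=6 t=7 v=1: → [1,15); WM=6
i=7 t=1 v=5: DROP (t<6-0); WM=6
i=8 t=9 v=1: → [1,15); WM=6
i=9 t=9 v=4: → [1,15); WM=6
i=10 t=11 v=9: → [1,17); WM=8
i=11 t=8 v=7: → [1,17); WM=8
i=12 t=17 v=6: → [17,23); WM=14
i=13 t=10 v=6: DROP (t<14-0); WM=14
i=14 t=19 v=9: → [17,25); WM=16
i=15 t=21 v=6: → [17,27); WM=18
i=16 t=20 v=1: → [17,27); WM=18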